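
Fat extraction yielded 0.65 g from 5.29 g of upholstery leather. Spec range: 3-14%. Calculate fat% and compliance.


Fat content = 12.3%
Compliant: Yes


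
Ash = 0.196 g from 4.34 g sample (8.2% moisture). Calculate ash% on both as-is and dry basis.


As-is ash = 4.52%
Dry-basis ash = 4.92%

As-is ash% = 0.196 / 4.34 x 100 = 4.52%
Dry mass = 4.34 x (100 - 8.2) / 100 = 3.98412 g
Dry-basis ash% = 0.196 / 3.98412 x 100 = 4.92%


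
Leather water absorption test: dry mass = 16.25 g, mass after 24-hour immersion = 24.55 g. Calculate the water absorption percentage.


51.1%


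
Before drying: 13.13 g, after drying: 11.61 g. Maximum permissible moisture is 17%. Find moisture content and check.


MC = (13.13 - 11.61) / 13.13 x 100 = 11.6%
Maximum: 17%
Acceptable: Yes


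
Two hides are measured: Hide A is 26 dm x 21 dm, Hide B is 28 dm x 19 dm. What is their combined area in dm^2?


Hide A area = 26 x 21 = 546 dm^2
Hide B area = 28 x 19 = 532 dm^2
Total = 546 + 532 = 1078 dm^2


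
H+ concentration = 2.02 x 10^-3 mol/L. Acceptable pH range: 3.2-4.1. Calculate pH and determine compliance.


pH = -log10(2.02 x 10^-3) = 2.69
Range: 3.2 to 4.1
Compliant: No


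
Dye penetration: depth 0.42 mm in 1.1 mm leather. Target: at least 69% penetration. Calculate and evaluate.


Penetration = 38.2%
Meets target: No

Penetration = 0.42 / 1.1 x 100 = 38.2%
Target: 69%
Meets target: No


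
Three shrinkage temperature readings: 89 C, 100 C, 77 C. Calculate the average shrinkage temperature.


Average = (89 + 100 + 77) / 3
Average = 266 / 3 = 88.7 C


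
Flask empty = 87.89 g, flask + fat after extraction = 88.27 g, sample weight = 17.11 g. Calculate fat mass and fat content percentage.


Fat mass = 0.38 g
Fat content = 2.2%


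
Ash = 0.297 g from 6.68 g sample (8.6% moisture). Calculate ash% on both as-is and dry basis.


As-is ash = 4.45%
Dry-basis ash = 4.86%

As-is ash% = 0.297 / 6.68 x 100 = 4.45%
Dry mass = 6.68 x (100 - 8.6) / 100 = 6.10552 g
Dry-basis ash% = 0.297 / 6.10552 x 100 = 4.86%


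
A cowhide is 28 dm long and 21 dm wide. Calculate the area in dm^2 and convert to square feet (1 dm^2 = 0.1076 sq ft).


Area = 28 x 21 = 588 dm^2
Conversion: 588 x 0.1076 = 63.27 sq ft


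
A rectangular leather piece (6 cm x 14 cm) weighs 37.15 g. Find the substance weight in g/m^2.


Area = 6 x 14 = 84 cm^2
SW = 37.15 / 84 x 10000 = 4422.6 g/m^2


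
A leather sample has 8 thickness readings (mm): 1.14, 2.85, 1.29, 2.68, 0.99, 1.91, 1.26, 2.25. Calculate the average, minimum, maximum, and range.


Average = 1.80 mm
Min = 0.99 mm
Max = 2.85 mm
Range = 1.86 mm


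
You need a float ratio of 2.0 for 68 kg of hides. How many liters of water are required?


Water = hide weight x target ratio
Water = 68 x 2.0 = 136.0 L


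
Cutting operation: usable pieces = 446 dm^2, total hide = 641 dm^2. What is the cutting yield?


Yield = usable / total x 100
Yield = 446 / 641 x 100 = 69.6%


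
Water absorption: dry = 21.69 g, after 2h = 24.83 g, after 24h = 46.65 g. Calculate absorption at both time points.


WA (2h) = (24.83 - 21.69) / 21.69 x 100 = 14.5%
WA (24h) = (46.65 - 21.69) / 21.69 x 100 = 115.1%


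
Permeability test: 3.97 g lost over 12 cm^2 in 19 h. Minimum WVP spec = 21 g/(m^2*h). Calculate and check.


WVP = 3.97 / (12 x 19) x 10000 = 174.12 g/(m^2*h)
Minimum: 21 g/(m^2*h)
Meets spec: Yes


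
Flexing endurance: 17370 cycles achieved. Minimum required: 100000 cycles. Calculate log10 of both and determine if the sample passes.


log10(17370) = 4.24
log10(100000) = 5.00
Passes: No


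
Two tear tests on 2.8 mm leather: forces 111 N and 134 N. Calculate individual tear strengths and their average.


Tear 1 = 39.6 N/mm
Tear 2 = 47.9 N/mm
Average = 43.8 N/mm


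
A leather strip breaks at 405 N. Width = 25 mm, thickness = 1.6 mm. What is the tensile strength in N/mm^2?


10.13 N/mm^2

Cross-sectional area = 25 x 1.6 = 40.0 mm^2
Tensile strength = 405 / 40.0 = 10.13 N/mm^2


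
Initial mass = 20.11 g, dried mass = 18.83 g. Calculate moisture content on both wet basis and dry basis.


Moisture lost = 20.11 - 18.83 = 1.28 g
Wet basis MC = 1.28 / 20.11 x 100 = 6.4%
Dry basis MC = 1.28 / 18.83 x 100 = 6.8%


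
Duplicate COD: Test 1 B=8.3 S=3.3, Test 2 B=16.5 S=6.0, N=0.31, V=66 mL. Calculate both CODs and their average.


COD1 = 187.9 mg/L
COD2 = 394.5 mg/L
Average = 291.2 mg/L

COD1 = (8.3 - 3.3) x 0.31 x 8000 / 66 = 187.9 mg/L
COD2 = (16.5 - 6.0) x 0.31 x 8000 / 66 = 394.5 mg/L
Average = (187.9 + 394.5) / 2 = 291.2 mg/L


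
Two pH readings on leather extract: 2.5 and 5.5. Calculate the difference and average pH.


Difference = 3.0
Average pH = 4.00

Difference = |2.5 - 5.5| = 3.0
Average = (2.5 + 5.5) / 2 = 4.00


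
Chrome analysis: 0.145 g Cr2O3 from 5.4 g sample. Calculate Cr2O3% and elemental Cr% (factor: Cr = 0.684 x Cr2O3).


Cr2O3% = 0.145 / 5.4 x 100 = 2.69%
Cr% = 2.69 x 0.684 = 1.84%


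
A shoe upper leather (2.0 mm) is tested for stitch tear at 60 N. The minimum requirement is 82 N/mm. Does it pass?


STS = 30.0 N/mm
Passes: No

STS = 60 / 2.0 = 30.0 N/mm
Minimum required: 82 N/mm
Passes: No


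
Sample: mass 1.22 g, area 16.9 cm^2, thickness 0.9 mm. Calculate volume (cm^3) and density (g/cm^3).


Thickness in cm = 0.9 / 10 = 0.09 cm
Volume = 16.9 x 0.09 = 1.521 cm^3
Density = 1.22 / 1.521 = 0.802 g/cm^3


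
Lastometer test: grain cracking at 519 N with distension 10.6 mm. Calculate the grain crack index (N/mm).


49.0 N/mm


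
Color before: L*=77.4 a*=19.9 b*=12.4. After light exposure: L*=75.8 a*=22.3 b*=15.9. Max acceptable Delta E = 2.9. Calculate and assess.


Delta E = 4.54
Passes: No

dL = -1.6, da = 2.4, db = 3.5
dE = sqrt((-1.6)^2 + (2.4)^2 + (3.5)^2) = 4.54
Max = 2.9
Passes: No


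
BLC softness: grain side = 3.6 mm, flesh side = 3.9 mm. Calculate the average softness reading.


3.75 mm

Average = (3.6 + 3.9) / 2
Average = 3.75 mm


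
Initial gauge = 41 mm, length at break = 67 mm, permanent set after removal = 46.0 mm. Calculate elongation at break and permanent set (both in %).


Elongation at break = (67 - 41) / 41 x 100 = 63.4%
Permanent set = (46.0 - 41) / 41 x 100 = 12.2%


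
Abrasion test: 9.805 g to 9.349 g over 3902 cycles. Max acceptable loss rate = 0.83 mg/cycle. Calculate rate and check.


Loss = 9.805 - 9.349 = 0.456 g
Rate = 0.456 g / 3902 cycles x 1000 = 0.117 mg/cycle
Max = 0.83 mg/cycle
Passes: Yes


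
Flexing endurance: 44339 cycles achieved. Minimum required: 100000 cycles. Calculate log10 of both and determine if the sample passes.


Achieved: log10 = 4.65
Required: log10 = 5.00
Passes: No


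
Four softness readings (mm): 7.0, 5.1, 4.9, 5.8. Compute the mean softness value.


Sum = 7.0 + 5.1 + 4.9 + 5.8
Mean = 22.8 / 4 = 5.70 mm


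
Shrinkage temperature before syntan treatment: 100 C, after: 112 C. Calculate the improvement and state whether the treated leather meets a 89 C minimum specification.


Improvement = 12 C
Meets 89 C spec: Yes


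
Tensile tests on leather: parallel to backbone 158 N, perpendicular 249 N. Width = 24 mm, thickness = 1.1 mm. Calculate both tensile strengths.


Area = 24 x 1.1 = 26.4 mm^2
TS (parallel) = 158 / 26.4 = 5.98 N/mm^2
TS (perpendicular) = 249 / 26.4 = 9.43 N/mm^2


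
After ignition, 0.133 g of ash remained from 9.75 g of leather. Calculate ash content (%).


1.36%

Ash% = 0.133 / 9.75 x 100
Ash% = 1.36%


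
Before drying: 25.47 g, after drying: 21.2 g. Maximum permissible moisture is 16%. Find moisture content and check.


Moisture content = 16.8%
Acceptable: No

MC = (25.47 - 21.2) / 25.47 x 100 = 16.8%
Maximum: 16%
Acceptable: No


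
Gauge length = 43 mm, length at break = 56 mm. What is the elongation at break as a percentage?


Extension = 56 - 43 = 13 mm
Elongation = 13 / 43 x 100 = 30.2%


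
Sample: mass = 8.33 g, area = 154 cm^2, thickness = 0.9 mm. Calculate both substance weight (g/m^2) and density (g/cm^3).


SW = 8.33 / 154 x 10000 = 540.9 g/m^2
Volume = 154 x 0.9 / 10 = 13.86 cm^3
Density = 8.33 / 13.86 = 0.601 g/cm^3


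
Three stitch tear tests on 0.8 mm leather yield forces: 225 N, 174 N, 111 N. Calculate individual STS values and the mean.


STS1 = 225 / 0.8 = 281.3 N/mm
STS2 = 174 / 0.8 = 217.5 N/mm
STS3 = 111 / 0.8 = 138.8 N/mm
Mean = (281.3 + 217.5 + 138.8) / 3 = 212.5 N/mm


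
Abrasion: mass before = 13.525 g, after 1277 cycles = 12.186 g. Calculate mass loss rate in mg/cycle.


1.049 mg/cycle


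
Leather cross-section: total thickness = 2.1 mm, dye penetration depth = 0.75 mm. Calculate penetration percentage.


Penetration% = 0.75 / 2.1 x 100
Penetration = 35.7%


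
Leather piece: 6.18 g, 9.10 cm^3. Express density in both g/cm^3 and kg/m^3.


Density = 6.18 / 9.10 = 0.679 g/cm^3
Convert: 0.679 x 1000 = 679 kg/m^3


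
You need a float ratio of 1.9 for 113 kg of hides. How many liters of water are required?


214.7 L

Water = hide weight x target ratio
Water = 113 x 1.9 = 214.7 L


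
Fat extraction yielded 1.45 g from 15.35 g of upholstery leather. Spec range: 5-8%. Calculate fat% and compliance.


Fat content = 9.4%
Compliant: No

Fat% = 1.45 / 15.35 x 100 = 9.4%
Spec range: 5-8%
Compliant: No


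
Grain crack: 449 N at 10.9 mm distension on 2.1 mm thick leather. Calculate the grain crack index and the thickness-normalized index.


Crack index = 41.2 N/mm
Normalized index = 19.6 N/mm per mm


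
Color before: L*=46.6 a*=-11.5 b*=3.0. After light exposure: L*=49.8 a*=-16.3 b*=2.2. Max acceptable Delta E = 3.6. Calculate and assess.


dL = 3.2, da = -4.8, db = -0.8
dE = sqrt((3.2)^2 + (-4.8)^2 + (-0.8)^2) = 5.82
Max = 3.6
Passes: No


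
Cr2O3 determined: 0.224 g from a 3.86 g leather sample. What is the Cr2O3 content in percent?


Cr2O3% = 0.224 / 3.86 x 100
Cr2O3% = 5.80%


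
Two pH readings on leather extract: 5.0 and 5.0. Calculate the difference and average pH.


Difference = 0.0
Average pH = 5.00

Difference = |5.0 - 5.0| = 0.0
Average = (5.0 + 5.0) / 2 = 5.00


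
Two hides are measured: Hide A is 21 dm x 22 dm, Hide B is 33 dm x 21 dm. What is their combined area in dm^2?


1155 dm^2

Hide A area = 21 x 22 = 462 dm^2
Hide B area = 33 x 21 = 693 dm^2
Total = 462 + 693 = 1155 dm^2


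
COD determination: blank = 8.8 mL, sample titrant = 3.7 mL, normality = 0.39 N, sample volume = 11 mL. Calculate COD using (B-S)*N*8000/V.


COD = (8.8 - 3.7) x 0.39 x 8000 / 11
COD = 5.1 x 0.39 x 8000 / 11
COD = 1446.5 mg/L


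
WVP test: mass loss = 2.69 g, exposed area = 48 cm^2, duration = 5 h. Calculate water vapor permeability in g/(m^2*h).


112.08 g/(m^2*h)

WVP = mass_loss / (area x time) x 10000
WVP = 2.69 / (48 x 5) x 10000
WVP = 2.69 / 240 x 10000 = 112.08 g/(m^2*h)


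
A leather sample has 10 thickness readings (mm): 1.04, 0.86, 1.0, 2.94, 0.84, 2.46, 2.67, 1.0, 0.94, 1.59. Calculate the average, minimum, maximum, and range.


Sum = 15.34
Average = 15.34 / 10 = 1.53 mm
Minimum = 0.84 mm
Maximum = 2.94 mm
Range = 2.94 - 0.84 = 2.10 mm


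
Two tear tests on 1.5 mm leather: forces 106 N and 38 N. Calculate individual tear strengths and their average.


Tear 1 = 106 / 1.5 = 70.7 N/mm
Tear 2 = 38 / 1.5 = 25.3 N/mm
Average = (70.7 + 25.3) / 2 = 48.0 N/mm


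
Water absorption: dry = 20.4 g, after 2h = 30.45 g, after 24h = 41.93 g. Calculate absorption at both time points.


2h absorption = 49.3%
24h absorption = 105.5%


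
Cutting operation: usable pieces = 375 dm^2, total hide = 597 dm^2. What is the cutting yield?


Yield = usable / total x 100
Yield = 375 / 597 x 100 = 62.8%


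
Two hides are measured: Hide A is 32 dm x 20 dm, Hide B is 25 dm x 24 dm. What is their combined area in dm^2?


1240 dm^2

Hide A area = 32 x 20 = 640 dm^2
Hide B area = 25 x 24 = 600 dm^2
Total = 640 + 600 = 1240 dm^2


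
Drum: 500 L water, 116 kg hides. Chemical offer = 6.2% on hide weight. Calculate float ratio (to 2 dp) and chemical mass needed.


Float ratio = 4.31
Chemical needed = 7.192 kg

Float ratio = 500 / 116 = 4.31
Chemical = 116 x 6.2 / 100 = 7.192 kg


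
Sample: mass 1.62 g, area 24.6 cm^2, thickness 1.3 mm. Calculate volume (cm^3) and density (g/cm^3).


Thickness in cm = 1.3 / 10 = 0.13 cm
Volume = 24.6 x 0.13 = 3.198 cm^3
Density = 1.62 / 3.198 = 0.507 g/cm^3


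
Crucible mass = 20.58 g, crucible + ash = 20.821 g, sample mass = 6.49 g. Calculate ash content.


Ash mass = 0.241 g
Ash content = 3.71%

Ash mass = 20.821 - 20.58 = 0.241 g
Ash% = 0.241 / 6.49 x 100 = 3.71%


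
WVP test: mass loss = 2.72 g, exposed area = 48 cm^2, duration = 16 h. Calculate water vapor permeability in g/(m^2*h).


WVP = mass_loss / (area x time) x 10000
WVP = 2.72 / (48 x 16) x 10000
WVP = 2.72 / 768 x 10000 = 35.42 g/(m^2*h)


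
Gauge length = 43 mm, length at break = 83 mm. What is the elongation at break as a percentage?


93.0%

Extension = 83 - 43 = 40 mm
Elongation = 40 / 43 x 100 = 93.0%


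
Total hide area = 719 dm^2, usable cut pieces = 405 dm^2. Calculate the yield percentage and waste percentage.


Yield = 405 / 719 x 100 = 56.3%
Waste = 719 - 405 = 314 dm^2
Waste% = 100 - 56.3 = 43.7%


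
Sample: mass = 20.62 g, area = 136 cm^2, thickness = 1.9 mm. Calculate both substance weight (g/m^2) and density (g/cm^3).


SW = 20.62 / 136 x 10000 = 1516.2 g/m^2
Volume = 136 x 1.9 / 10 = 25.84 cm^3
Density = 20.62 / 25.84 = 0.798 g/cm^3


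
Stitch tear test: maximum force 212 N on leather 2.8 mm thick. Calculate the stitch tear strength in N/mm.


75.7 N/mm


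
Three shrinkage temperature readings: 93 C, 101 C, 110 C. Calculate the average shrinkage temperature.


Average = (93 + 101 + 110) / 3
Average = 304 / 3 = 101.3 C


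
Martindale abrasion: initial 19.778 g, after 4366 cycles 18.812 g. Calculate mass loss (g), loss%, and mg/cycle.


Loss = 19.778 - 18.812 = 0.966 g
Loss% = 0.966 / 19.778 x 100 = 4.88%
Rate = 0.966 / 4366 x 1000 = 0.221 mg/cycle


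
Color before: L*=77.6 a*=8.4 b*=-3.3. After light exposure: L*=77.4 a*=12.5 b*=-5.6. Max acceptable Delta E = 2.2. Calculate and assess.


dL = -0.2, da = 4.1, db = -2.3
dE = sqrt((-0.2)^2 + (4.1)^2 + (-2.3)^2) = 4.71
Max = 2.2
Passes: No


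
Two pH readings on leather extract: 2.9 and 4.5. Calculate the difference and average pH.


Difference = 1.6
Average pH = 3.70

Difference = |2.9 - 4.5| = 1.6
Average = (2.9 + 4.5) / 2 = 3.70


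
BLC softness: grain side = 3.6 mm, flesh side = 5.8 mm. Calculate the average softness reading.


Average = (3.6 + 5.8) / 2
Average = 4.70 mm


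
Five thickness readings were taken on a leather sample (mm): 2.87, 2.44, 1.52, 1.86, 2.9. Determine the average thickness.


2.32 mm


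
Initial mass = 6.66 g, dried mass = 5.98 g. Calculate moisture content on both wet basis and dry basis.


Moisture lost = 6.66 - 5.98 = 0.68 g
Wet basis MC = 0.68 / 6.66 x 100 = 10.2%
Dry basis MC = 0.68 / 5.98 x 100 = 11.4%


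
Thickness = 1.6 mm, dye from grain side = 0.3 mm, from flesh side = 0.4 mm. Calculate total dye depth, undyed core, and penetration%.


Total dyed = 0.70 mm
Undyed core = 0.90 mm
Penetration = 43.8%

Total dyed = 0.3 + 0.4 = 0.70 mm
Undyed core = 1.6 - 0.70 = 0.90 mm
Penetration = 0.70 / 1.6 x 100 = 43.8%


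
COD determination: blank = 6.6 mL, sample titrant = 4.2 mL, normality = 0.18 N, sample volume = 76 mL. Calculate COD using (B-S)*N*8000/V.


45.5 mg/L

COD = (6.6 - 4.2) x 0.18 x 8000 / 76
COD = 2.4 x 0.18 x 8000 / 76
COD = 45.5 mg/L


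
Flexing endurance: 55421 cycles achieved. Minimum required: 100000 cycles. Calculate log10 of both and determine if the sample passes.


Achieved: log10 = 4.74
Required: log10 = 5.00
Passes: No

log10(55421) = 4.74
log10(100000) = 5.00
Passes: No


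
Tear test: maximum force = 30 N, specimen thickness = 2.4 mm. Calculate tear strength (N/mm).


Tear strength = force / thickness
Tear = 30 / 2.4 = 12.5 N/mm


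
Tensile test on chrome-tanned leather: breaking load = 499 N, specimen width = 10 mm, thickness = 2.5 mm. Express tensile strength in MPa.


Cross-section = 10 x 2.5 = 25.0 mm^2
TS = 499 / 25.0 = 19.96 MPa
(1 N/mm^2 = 1 MPa)


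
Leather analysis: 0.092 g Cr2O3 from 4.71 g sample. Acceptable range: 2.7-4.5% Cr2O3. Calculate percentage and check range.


Cr2O3 = 1.95%
Within range: No


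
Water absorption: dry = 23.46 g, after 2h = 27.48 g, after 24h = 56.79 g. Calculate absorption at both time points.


WA (2h) = (27.48 - 23.46) / 23.46 x 100 = 17.1%
WA (24h) = (56.79 - 23.46) / 23.46 x 100 = 142.1%


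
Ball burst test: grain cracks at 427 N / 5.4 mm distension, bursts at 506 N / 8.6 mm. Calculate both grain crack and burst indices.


Crack index = 79.1 N/mm
Burst index = 58.8 N/mm


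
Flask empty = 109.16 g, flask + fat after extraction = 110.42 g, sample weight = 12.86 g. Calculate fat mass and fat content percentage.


Fat mass = 110.42 - 109.16 = 1.26 g
Fat% = 1.26 / 12.86 x 100 = 9.8%


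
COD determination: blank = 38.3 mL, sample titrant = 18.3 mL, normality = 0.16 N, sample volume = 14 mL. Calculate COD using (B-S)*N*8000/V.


COD = (38.3 - 18.3) x 0.16 x 8000 / 14
COD = 20.0 x 0.16 x 8000 / 14
COD = 1828.6 mg/L


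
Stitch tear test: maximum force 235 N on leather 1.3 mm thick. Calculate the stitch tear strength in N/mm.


180.8 N/mm

Stitch tear strength = force / thickness
STS = 235 / 1.3 = 180.8 N/mm


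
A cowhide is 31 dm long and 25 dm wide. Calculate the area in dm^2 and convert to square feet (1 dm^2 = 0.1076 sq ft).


775 dm^2
83.39 sq ft


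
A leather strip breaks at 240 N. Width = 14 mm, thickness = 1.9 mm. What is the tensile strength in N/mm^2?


9.02 N/mm^2


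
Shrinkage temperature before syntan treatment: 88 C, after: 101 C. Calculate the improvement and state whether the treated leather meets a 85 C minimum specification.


Improvement = 101 - 88 = 13 C
Spec check: 101 C >= 85 C? Yes


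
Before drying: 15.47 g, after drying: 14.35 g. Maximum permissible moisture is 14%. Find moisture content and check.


Moisture content = 7.2%
Acceptable: Yes

MC = (15.47 - 14.35) / 15.47 x 100 = 7.2%
Maximum: 14%
Acceptable: Yes


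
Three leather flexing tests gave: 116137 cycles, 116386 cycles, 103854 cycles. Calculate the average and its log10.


Average = (116137 + 116386 + 103854) / 3 = 112126 cycles
log10(112126) = 5.05


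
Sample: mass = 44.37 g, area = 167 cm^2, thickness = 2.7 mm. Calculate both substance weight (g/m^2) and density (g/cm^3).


SW = 44.37 / 167 x 10000 = 2656.9 g/m^2
Volume = 167 x 2.7 / 10 = 45.09 cm^3
Density = 44.37 / 45.09 = 0.984 g/cm^3


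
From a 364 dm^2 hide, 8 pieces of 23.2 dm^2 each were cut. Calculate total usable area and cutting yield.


Total usable = 8 x 23.2 = 185.6 dm^2
Yield = 185.6 / 364 x 100 = 51.0%


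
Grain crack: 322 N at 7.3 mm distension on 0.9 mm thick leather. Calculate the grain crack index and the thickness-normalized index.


Crack index = 322 / 7.3 = 44.1 N/mm
Normalized = 44.1 / 0.9 = 49.0 N/mm per mm


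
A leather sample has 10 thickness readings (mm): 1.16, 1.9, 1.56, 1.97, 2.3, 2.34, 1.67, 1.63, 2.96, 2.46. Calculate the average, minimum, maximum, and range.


Sum = 19.95
Average = 19.95 / 10 = 2.00 mm
Minimum = 1.16 mm
Maximum = 2.96 mm
Range = 2.96 - 1.16 = 1.80 mm


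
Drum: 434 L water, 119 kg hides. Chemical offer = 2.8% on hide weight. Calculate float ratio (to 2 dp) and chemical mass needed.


Float ratio = 434 / 119 = 3.65
Chemical = 119 x 2.8 / 100 = 3.332 kg


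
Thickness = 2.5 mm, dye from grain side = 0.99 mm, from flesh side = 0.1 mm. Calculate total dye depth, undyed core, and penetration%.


Total dyed = 0.99 + 0.1 = 1.09 mm
Undyed core = 2.5 - 1.09 = 1.41 mm
Penetration = 1.09 / 2.5 x 100 = 43.6%


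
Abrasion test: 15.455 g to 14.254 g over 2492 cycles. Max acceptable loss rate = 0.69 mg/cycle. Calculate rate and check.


Loss = 15.455 - 14.254 = 1.201 g
Rate = 1.201 g / 2492 cycles x 1000 = 0.482 mg/cycle
Max = 0.69 mg/cycle
Passes: Yes


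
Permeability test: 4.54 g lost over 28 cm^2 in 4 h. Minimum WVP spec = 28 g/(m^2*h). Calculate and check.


WVP = 405.36 g/(m^2*h)
Meets specification: Yes

WVP = 4.54 / (28 x 4) x 10000 = 405.36 g/(m^2*h)
Minimum: 28 g/(m^2*h)
Meets spec: Yes


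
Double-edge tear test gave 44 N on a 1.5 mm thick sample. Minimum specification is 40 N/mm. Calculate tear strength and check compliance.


Tear strength = 44 / 1.5 = 29.3 N/mm
Required minimum = 40 N/mm
Compliant: No


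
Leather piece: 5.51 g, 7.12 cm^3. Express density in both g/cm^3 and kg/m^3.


0.774 g/cm^3
774 kg/m^3


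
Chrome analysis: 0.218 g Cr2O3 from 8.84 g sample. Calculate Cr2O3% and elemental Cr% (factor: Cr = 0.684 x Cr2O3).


Cr2O3% = 0.218 / 8.84 x 100 = 2.47%
Cr% = 2.47 x 0.684 = 1.69%


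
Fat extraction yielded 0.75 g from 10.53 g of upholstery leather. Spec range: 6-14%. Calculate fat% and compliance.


Fat% = 0.75 / 10.53 x 100 = 7.1%
Spec range: 6-14%
Compliant: Yes


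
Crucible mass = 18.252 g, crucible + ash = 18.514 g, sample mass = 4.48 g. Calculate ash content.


Ash mass = 0.262 g
Ash content = 5.85%

Ash mass = 18.514 - 18.252 = 0.262 g
Ash% = 0.262 / 4.48 x 100 = 5.85%


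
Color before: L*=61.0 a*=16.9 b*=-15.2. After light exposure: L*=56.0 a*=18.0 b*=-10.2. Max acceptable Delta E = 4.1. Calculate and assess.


dL = -5.0, da = 1.1, db = 5.0
dE = sqrt((-5.0)^2 + (1.1)^2 + (5.0)^2) = 7.16
Max = 4.1
Passes: No


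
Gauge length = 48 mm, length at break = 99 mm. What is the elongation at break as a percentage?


Extension = 99 - 48 = 51 mm
Elongation = 51 / 48 x 100 = 106.3%


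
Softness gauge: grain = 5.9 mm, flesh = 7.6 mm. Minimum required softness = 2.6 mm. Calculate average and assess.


Average softness = 6.75 mm
Meets requirement: Yes

Average = (5.9 + 7.6) / 2 = 6.75 mm
Minimum = 2.6 mm
Meets requirement: Yes


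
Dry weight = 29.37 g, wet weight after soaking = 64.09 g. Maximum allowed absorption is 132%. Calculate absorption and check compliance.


WA = (64.09 - 29.37) / 29.37 x 100 = 118.2%
Maximum allowed: 132%
Compliant: Yes


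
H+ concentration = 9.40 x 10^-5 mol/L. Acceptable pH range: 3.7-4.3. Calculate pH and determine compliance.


pH = -log10(9.40 x 10^-5) = 4.03
Range: 3.7 to 4.3
Compliant: Yes


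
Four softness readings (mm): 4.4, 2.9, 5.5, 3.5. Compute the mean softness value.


4.08 mm


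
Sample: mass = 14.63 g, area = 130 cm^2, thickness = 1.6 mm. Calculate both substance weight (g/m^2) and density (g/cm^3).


SW = 14.63 / 130 x 10000 = 1125.4 g/m^2
Volume = 130 x 1.6 / 10 = 20.80 cm^3
Density = 14.63 / 20.80 = 0.703 g/cm^3


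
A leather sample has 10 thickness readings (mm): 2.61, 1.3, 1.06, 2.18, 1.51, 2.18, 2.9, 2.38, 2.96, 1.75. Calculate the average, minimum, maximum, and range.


Average = 2.08 mm
Min = 1.06 mm
Max = 2.96 mm
Range = 1.90 mm


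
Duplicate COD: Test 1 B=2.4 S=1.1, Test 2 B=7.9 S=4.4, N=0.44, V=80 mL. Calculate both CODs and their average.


COD1 = (2.4 - 1.1) x 0.44 x 8000 / 80 = 57.2 mg/L
COD2 = (7.9 - 4.4) x 0.44 x 8000 / 80 = 154.0 mg/L
Average = (57.2 + 154.0) / 2 = 105.6 mg/L


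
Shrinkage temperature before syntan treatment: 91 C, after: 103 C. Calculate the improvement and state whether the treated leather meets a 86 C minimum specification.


Improvement = 103 - 91 = 12 C
Spec check: 103 C >= 86 C? Yes


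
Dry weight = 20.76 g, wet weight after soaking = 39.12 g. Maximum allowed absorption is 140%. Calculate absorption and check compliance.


WA = (39.12 - 20.76) / 20.76 x 100 = 88.4%
Maximum allowed: 140%
Compliant: Yes


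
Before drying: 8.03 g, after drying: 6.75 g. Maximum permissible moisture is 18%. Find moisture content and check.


Moisture content = 15.9%
Acceptable: Yes

MC = (8.03 - 6.75) / 8.03 x 100 = 15.9%
Maximum: 18%
Acceptable: Yes


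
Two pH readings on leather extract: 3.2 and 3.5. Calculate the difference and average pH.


Difference = |3.2 - 3.5| = 0.3
Average = (3.2 + 3.5) / 2 = 3.35


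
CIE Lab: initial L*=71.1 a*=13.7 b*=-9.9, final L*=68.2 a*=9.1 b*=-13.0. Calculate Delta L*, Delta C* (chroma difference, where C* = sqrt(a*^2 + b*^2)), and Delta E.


Delta L* = 68.2 - 71.1 = -2.9
C1* = sqrt((13.7)^2 + (-9.9)^2) = 16.903
C2* = sqrt((9.1)^2 + (-13.0)^2) = 15.869
Delta C* = 15.869 - 16.903 = -1.03
Delta E = sqrt((-2.9)^2 + (-4.6)^2 + (-3.1)^2) = 6.26


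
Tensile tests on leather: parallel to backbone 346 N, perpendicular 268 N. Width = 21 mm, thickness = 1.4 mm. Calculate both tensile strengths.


Parallel = 11.77 N/mm^2
Perpendicular = 9.12 N/mm^2

Area = 21 x 1.4 = 29.4 mm^2
TS (parallel) = 346 / 29.4 = 11.77 N/mm^2
TS (perpendicular) = 268 / 29.4 = 9.12 N/mm^2


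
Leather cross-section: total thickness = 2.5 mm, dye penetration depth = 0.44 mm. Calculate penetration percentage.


17.6%


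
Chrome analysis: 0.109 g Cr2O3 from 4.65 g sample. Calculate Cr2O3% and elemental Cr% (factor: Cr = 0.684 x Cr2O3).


Cr2O3 = 2.34%
Cr = 1.60%

Cr2O3% = 0.109 / 4.65 x 100 = 2.34%
Cr% = 2.34 x 0.684 = 1.60%


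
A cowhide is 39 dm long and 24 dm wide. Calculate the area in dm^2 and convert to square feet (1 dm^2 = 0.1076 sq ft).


Area = 39 x 24 = 936 dm^2
Conversion: 936 x 0.1076 = 100.71 sq ft


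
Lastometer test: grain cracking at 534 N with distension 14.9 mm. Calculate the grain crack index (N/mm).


35.8 N/mm

Grain crack index = force / distension
Index = 534 / 14.9 = 35.8 N/mm


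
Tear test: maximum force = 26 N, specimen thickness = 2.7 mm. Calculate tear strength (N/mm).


9.6 N/mm

Tear strength = force / thickness
Tear = 26 / 2.7 = 9.6 N/mm


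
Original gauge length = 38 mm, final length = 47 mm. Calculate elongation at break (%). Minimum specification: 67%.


Extension = 47 - 38 = 9 mm
Elongation = 9 / 38 x 100 = 23.7%
Minimum required: 67%
Meets specification: No


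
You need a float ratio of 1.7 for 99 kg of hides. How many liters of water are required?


Water = hide weight x target ratio
Water = 99 x 1.7 = 168.3 L


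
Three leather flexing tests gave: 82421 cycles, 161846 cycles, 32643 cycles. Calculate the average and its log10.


Average = 92303 cycles
log10 = 4.97


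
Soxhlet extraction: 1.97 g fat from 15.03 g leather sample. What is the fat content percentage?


Fat content = 1.97 / 15.03 x 100
Fat = 13.1%


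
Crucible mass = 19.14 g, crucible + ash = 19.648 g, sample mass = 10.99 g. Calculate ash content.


Ash mass = 19.648 - 19.14 = 0.508 g
Ash% = 0.508 / 10.99 x 100 = 4.62%


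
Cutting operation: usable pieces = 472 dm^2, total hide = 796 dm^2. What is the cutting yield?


Yield = usable / total x 100
Yield = 472 / 796 x 100 = 59.3%


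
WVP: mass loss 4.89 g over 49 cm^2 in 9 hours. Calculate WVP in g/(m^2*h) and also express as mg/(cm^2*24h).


WVP = 4.89 / (49 x 9) x 10000 = 110.88 g/(m^2*h)
Mass loss in mg = 4.89 x 1000 = 4890 mg
Per cm^2 per 24h in mg: 4890 x 24 / (49 x 9) = 117360 / 441 = 266.12 mg/(cm^2*24h)


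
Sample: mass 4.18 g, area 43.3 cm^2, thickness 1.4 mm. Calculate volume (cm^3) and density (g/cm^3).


Thickness in cm = 1.4 / 10 = 0.14 cm
Volume = 43.3 x 0.14 = 6.062 cm^3
Density = 4.18 / 6.062 = 0.690 g/cm^3


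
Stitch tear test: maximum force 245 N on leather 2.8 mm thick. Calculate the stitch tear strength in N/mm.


87.5 N/mm

Stitch tear strength = force / thickness
STS = 245 / 2.8 = 87.5 N/mm


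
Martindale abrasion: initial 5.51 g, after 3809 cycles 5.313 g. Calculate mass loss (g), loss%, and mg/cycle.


Mass loss = 0.197 g
Loss = 3.58%
Rate = 0.052 mg/cycle

Loss = 5.51 - 5.313 = 0.197 g
Loss% = 0.197 / 5.51 x 100 = 3.58%
Rate = 0.197 / 3809 x 1000 = 0.052 mg/cycle


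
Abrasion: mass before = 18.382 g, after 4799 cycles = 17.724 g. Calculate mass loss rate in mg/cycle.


Mass loss = 18.382 - 17.724 = 0.658 g
Rate = 0.658 / 4799 x 1000 = 0.137 mg/cycle


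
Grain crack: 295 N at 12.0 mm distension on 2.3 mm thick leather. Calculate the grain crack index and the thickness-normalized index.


Crack index = 24.6 N/mm
Normalized index = 10.7 N/mm per mm

Crack index = 295 / 12.0 = 24.6 N/mm
Normalized = 24.6 / 2.3 = 10.7 N/mm per mm


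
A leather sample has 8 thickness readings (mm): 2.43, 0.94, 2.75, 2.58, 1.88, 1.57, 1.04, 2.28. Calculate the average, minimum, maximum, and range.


Sum = 15.47
Average = 15.47 / 8 = 1.93 mm
Minimum = 0.94 mm
Maximum = 2.75 mm
Range = 2.75 - 0.94 = 1.81 mm


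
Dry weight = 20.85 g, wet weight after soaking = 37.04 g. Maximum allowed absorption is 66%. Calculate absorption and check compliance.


WA = (37.04 - 20.85) / 20.85 x 100 = 77.6%
Maximum allowed: 66%
Compliant: No


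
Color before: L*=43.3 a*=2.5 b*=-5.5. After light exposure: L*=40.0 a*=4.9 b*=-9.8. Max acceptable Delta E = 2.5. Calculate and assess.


dL = -3.3, da = 2.4, db = -4.3
dE = sqrt((-3.3)^2 + (2.4)^2 + (-4.3)^2) = 5.93
Max = 2.5
Passes: No


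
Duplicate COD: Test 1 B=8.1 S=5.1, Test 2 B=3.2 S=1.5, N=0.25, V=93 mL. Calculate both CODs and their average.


COD1 = (8.1 - 5.1) x 0.25 x 8000 / 93 = 64.5 mg/L
COD2 = (3.2 - 1.5) x 0.25 x 8000 / 93 = 36.6 mg/L
Average = (64.5 + 36.6) / 2 = 50.6 mg/L


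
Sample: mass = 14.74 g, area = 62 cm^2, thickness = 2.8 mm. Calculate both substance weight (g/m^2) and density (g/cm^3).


Substance weight = 2377.4 g/m^2
Density = 0.849 g/cm^3

SW = 14.74 / 62 x 10000 = 2377.4 g/m^2
Volume = 62 x 2.8 / 10 = 17.36 cm^3
Density = 14.74 / 17.36 = 0.849 g/cm^3


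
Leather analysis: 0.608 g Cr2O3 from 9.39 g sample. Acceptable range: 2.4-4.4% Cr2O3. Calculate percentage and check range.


Cr2O3% = 0.608 / 9.39 x 100 = 6.47%
Acceptable range: 2.4 to 4.4%
Within range: No


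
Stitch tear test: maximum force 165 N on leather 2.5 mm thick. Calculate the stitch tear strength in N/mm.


Stitch tear strength = force / thickness
STS = 165 / 2.5 = 66.0 N/mm


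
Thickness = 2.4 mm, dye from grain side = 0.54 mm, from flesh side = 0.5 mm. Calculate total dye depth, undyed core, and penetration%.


Total dyed = 1.04 mm
Undyed core = 1.36 mm
Penetration = 43.3%


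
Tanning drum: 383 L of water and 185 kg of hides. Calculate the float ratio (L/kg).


Float ratio = water / hide weight
Ratio = 383 / 185 = 2.1


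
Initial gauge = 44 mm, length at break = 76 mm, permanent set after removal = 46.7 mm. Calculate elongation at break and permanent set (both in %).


Elongation at break = 72.7%
Permanent set = 6.1%

Elongation at break = (76 - 44) / 44 x 100 = 72.7%
Permanent set = (46.7 - 44) / 44 x 100 = 6.1%


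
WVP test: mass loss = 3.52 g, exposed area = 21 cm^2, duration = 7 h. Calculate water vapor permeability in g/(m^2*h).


WVP = mass_loss / (area x time) x 10000
WVP = 3.52 / (21 x 7) x 10000
WVP = 3.52 / 147 x 10000 = 239.46 g/(m^2*h)


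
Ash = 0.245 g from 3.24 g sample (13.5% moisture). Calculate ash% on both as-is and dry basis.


As-is ash% = 0.245 / 3.24 x 100 = 7.56%
Dry mass = 3.24 x (100 - 13.5) / 100 = 2.8026 g
Dry-basis ash% = 0.245 / 2.8026 x 100 = 8.74%


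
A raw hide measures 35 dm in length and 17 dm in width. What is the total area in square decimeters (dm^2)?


595 dm^2

Area = length x width
Area = 35 x 17 = 595 dm^2


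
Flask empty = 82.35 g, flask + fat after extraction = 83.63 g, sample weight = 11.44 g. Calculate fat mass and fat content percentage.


Fat mass = 83.63 - 82.35 = 1.28 g
Fat% = 1.28 / 11.44 x 100 = 11.2%


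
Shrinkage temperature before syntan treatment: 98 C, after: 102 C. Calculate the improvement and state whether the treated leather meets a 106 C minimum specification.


Improvement = 102 - 98 = 4 C
Spec check: 102 C >= 106 C? No


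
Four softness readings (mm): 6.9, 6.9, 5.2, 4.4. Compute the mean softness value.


5.85 mm

Sum = 6.9 + 6.9 + 5.2 + 4.4
Mean = 23.4 / 4 = 5.85 mm


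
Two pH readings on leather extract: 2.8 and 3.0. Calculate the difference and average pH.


Difference = |2.8 - 3.0| = 0.2
Average = (2.8 + 3.0) / 2 = 2.90


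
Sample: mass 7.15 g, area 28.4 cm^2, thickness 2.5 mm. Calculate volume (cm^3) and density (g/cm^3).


Volume = 7.100 cm^3
Density = 1.007 g/cm^3


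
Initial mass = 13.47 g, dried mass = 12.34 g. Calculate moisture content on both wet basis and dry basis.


Wet basis = 8.4%
Dry basis = 9.2%

Moisture lost = 13.47 - 12.34 = 1.13 g
Wet basis MC = 1.13 / 13.47 x 100 = 8.4%
Dry basis MC = 1.13 / 12.34 x 100 = 9.2%


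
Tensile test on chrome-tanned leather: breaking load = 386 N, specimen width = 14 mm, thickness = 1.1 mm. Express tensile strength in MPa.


Cross-section = 14 x 1.1 = 15.4 mm^2
TS = 386 / 15.4 = 25.06 MPa
(1 N/mm^2 = 1 MPa)


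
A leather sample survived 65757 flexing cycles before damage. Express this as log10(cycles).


4.82

log10(65757) = 4.82


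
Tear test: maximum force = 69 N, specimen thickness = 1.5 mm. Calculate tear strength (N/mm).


Tear strength = force / thickness
Tear = 69 / 1.5 = 46.0 N/mm


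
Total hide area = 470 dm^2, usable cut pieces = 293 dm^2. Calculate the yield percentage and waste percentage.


Yield = 293 / 470 x 100 = 62.3%
Waste = 470 - 293 = 177 dm^2
Waste% = 100 - 62.3 = 37.7%


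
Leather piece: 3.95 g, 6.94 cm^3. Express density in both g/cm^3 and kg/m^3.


Density = 3.95 / 6.94 = 0.569 g/cm^3
Convert: 0.569 x 1000 = 569 kg/m^3


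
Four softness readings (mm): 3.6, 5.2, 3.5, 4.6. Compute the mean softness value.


4.23 mm


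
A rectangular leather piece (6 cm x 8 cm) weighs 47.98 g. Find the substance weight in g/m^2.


Area = 6 x 8 = 48 cm^2
SW = 47.98 / 48 x 10000 = 9995.8 g/m^2


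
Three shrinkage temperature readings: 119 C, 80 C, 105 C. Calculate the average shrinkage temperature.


Average = (119 + 80 + 105) / 3
Average = 304 / 3 = 101.3 C


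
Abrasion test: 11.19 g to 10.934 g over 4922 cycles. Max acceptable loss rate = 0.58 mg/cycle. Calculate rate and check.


Loss = 11.19 - 10.934 = 0.256 g
Rate = 0.256 g / 4922 cycles x 1000 = 0.052 mg/cycle
Max = 0.58 mg/cycle
Passes: Yes


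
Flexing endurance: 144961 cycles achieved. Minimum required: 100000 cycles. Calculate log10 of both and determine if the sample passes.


Achieved: log10 = 5.16
Required: log10 = 5.00
Passes: Yes

log10(144961) = 5.16
log10(100000) = 5.00
Passes: Yes


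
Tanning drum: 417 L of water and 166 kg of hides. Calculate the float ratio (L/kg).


Float ratio = water / hide weight
Ratio = 417 / 166 = 2.5


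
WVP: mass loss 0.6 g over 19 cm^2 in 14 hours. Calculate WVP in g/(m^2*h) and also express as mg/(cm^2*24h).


WVP = 22.56 g/(m^2*h)
Daily rate = 54.14 mg/(cm^2*24h)

WVP = 0.6 / (19 x 14) x 10000 = 22.56 g/(m^2*h)
Mass loss in mg = 0.6 x 1000 = 600 mg
Per cm^2 per 24h in mg: 600 x 24 / (19 x 14) = 14400 / 266 = 54.14 mg/(cm^2*24h)


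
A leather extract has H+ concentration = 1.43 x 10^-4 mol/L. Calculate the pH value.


pH = -log10[H+]
pH = -log10(1.43 x 10^-4) = 3.84


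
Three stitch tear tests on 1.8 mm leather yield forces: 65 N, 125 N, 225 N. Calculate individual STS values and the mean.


STS1 = 65 / 1.8 = 36.1 N/mm
STS2 = 125 / 1.8 = 69.4 N/mm
STS3 = 225 / 1.8 = 125.0 N/mm
Mean = (36.1 + 69.4 + 125.0) / 3 = 76.8 N/mm


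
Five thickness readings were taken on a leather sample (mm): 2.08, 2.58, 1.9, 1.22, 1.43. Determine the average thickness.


1.84 mm


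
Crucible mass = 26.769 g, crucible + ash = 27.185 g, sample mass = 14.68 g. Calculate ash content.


Ash mass = 27.185 - 26.769 = 0.416 g
Ash% = 0.416 / 14.68 x 100 = 2.83%


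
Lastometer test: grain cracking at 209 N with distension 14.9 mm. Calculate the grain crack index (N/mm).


Grain crack index = force / distension
Index = 209 / 14.9 = 14.0 N/mm


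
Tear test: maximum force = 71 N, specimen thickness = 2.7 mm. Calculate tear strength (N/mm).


26.3 N/mm


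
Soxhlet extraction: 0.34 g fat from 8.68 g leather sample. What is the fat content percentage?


3.9%


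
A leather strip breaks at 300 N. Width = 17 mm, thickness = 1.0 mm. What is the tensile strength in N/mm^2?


17.65 N/mm^2


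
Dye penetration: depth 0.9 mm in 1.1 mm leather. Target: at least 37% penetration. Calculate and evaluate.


Penetration = 0.9 / 1.1 x 100 = 81.8%
Target: 37%
Meets target: Yes


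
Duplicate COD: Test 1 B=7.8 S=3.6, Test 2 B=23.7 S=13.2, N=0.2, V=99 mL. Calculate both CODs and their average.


COD1 = (7.8 - 3.6) x 0.2 x 8000 / 99 = 67.9 mg/L
COD2 = (23.7 - 13.2) x 0.2 x 8000 / 99 = 169.7 mg/L
Average = (67.9 + 169.7) / 2 = 118.8 mg/L


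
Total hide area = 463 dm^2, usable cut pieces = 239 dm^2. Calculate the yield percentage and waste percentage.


Yield = 51.6%
Waste = 48.4%

Yield = 239 / 463 x 100 = 51.6%
Waste = 463 - 239 = 224 dm^2
Waste% = 100 - 51.6 = 48.4%


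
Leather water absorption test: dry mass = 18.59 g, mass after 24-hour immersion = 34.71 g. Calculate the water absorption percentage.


86.7%


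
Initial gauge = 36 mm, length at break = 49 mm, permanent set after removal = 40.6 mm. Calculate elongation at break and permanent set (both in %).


Elongation at break = 36.1%
Permanent set = 12.8%


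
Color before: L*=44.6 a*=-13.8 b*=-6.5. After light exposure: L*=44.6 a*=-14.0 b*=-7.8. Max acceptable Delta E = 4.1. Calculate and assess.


Delta E = 1.32
Passes: Yes


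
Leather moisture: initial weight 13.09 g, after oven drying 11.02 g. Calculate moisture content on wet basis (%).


15.8%


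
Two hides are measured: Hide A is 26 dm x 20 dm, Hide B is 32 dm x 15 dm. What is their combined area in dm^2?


Hide A area = 26 x 20 = 520 dm^2
Hide B area = 32 x 15 = 480 dm^2
Total = 520 + 480 = 1000 dm^2


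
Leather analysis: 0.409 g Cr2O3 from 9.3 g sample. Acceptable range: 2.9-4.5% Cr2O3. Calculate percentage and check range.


Cr2O3 = 4.40%
Within range: Yes

Cr2O3% = 0.409 / 9.3 x 100 = 4.40%
Acceptable range: 2.9 to 4.5%
Within range: Yes


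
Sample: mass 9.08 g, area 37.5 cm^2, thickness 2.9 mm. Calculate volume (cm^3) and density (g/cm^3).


Volume = 10.875 cm^3
Density = 0.835 g/cm^3

Thickness in cm = 2.9 / 10 = 0.29 cm
Volume = 37.5 x 0.29 = 10.875 cm^3
Density = 9.08 / 10.875 = 0.835 g/cm^3


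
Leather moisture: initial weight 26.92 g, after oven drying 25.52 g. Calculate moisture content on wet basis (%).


5.2%


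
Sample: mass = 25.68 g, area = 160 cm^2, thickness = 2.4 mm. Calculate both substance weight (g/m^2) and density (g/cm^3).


SW = 25.68 / 160 x 10000 = 1605.0 g/m^2
Volume = 160 x 2.4 / 10 = 38.40 cm^3
Density = 25.68 / 38.40 = 0.669 g/cm^3


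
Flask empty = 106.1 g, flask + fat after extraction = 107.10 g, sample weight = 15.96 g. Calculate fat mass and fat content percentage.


Fat mass = 1.00 g
Fat content = 6.3%

Fat mass = 107.10 - 106.1 = 1.00 g
Fat% = 1.00 / 15.96 x 100 = 6.3%


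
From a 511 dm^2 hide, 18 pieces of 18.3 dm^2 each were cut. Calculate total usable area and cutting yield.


Usable area = 329.4 dm^2
Yield = 64.5%

Total usable = 18 x 18.3 = 329.4 dm^2
Yield = 329.4 / 511 x 100 = 64.5%


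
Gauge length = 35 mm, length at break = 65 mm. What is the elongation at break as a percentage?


Extension = 65 - 35 = 30 mm
Elongation = 30 / 35 x 100 = 85.7%


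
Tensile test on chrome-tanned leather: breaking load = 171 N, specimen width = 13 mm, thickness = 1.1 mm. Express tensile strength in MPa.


11.96 MPa

Cross-section = 13 x 1.1 = 14.3 mm^2
TS = 171 / 14.3 = 11.96 MPa
(1 N/mm^2 = 1 MPa)
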